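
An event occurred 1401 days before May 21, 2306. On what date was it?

July 20, 2302

−365 (one year) → May 21, 2305 (1036 left).
−365 (one year) → May 21, 2304 (671 left).
−366 (one year; includes Feb 29, 2304) → May 21, 2303 (305 left).
−21 → Apr 30, 2303 (end of Apr, 30 days; 284 left).
−30 → Mar 31, 2303 (end of Mar, 31 days; 254 left).
−31 → Feb 28, 2303 (end of Feb, 28 days; 223 left).
−28 → Jan 31, 2303 (end of Jan, 31 days; 195 left).
−31 → Dec 31, 2302 (end of Dec, 31 days; 164 left).
−31 → Nov 30, 2302 (end of Nov, 30 days; 133 left).
−30 → Oct 31, 2302 (end of Oct, 31 days; 103 left).
−31 → Sep 30, 2302 (end of Sep, 30 days; 72 left).
−30 → Aug 31, 2302 (end of Aug, 31 days; 42 left).
−31 → Jul 31, 2302 (end of Jul, 31 days; 11 left).
−11 → Jul 20, 2302.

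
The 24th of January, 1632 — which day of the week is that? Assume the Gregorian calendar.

Saturday

Doomsday rule: the anchor day for the 1600s is Tuesday. For year 32: 32÷12 = 2 r 8, and 8÷4 = 2, so 2+8+2 = 12.
Tuesday + 12 ≡ Sunday — that's 1632's doomsday.
In January the doomsday date is Jan 4 (1632 is a leap year (divisible by 4)).
Jan 24 is 20 days after Jan 4; 20 mod 7 = 6, so Sunday + 6 = Saturday.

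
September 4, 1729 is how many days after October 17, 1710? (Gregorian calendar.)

Oct 17, 1710 → Oct 17, 1711: 365 days.
Oct 17, 1711 → Oct 17, 1712: 366 days (Feb 29, 1712 is in that span).
Oct 17, 1712 → Oct 17, 1713: 365 days.
Oct 17, 1713 → Oct 17, 1714: 365 days.
Oct 17, 1714 → Oct 17, 1715: 365 days.
Oct 17, 1715 → Oct 17, 1716: 366 days (Feb 29, 1716 is in that span).
Oct 17, 1716 → Oct 17, 1717: 365 days.
Oct 17, 1717 → Oct 17, 1718: 365 days.
Oct 17, 1718 → Oct 17, 1719: 365 days.
Oct 17, 1719 → Oct 17, 1720: 366 days (Feb 29, 1720 is in that span).
Oct 17, 1720 → Oct 17, 1721: 365 days.
Oct 17, 1721 → Oct 17, 1722: 365 days.
Oct 17, 1722 → Oct 17, 1723: 365 days.
Oct 17, 1723 → Oct 17, 1724: 366 days (Feb 29, 1724 is in that span).
Oct 17, 1724 → Oct 17, 1725: 365 days.
Oct 17, 1725 → Oct 17, 1726: 365 days.
Oct 17, 1726 → Oct 17, 1727: 365 days.
Oct 17, 1727 → Oct 17, 1728: 366 days (Feb 29, 1728 is in that span).
Oct 17, 1728 → Nov 17, 1728: 31 days (October has 31).
Nov 17, 1728 → Dec 17, 1728: 30 days (November has 30).
Dec 17, 1728 → Jan 17, 1729: 31 days (December has 31).
Jan 17, 1729 → Feb 17, 1729: 31 days (January has 31).
Feb 17, 1729 → Mar 17, 1729: 28 days (February has 28).
Mar 17, 1729 → Apr 17, 1729: 31 days (March has 31).
Apr 17, 1729 → May 17, 1729: 30 days (April has 30).
May 17, 1729 → Jun 17, 1729: 31 days (May has 31).
Jun 17, 1729 → Jul 17, 1729: 30 days (June has 30).
Jul 17, 1729 → Aug 17, 1729: 31 days (July has 31).
Aug 17, 1729 → Sep 4, 1729: 18 days.
Total: 6897 days.

6897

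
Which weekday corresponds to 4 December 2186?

Monday

Doomsday rule: the anchor day for the 2100s is Sunday. For year 86: 86÷12 = 7 r 2, and 2÷4 = 0, so 7+2+0 = 9.
Sunday + 9 ≡ Tuesday — that's 2186's doomsday.
In December the doomsday date is Dec 12.
Dec 4 is 8 days before Dec 12; 8 mod 7 = 1, so Tuesday − 1 = Monday.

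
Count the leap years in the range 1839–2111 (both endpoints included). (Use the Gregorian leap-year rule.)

66

Multiples of 4 in [1839,2111]: 68.
Of those, multiples of 100: 3 (not leap unless ÷400).
Multiples of 400: 1.
Leap years = 68 − 3 + 1 = 66.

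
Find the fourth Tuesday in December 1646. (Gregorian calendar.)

December 1, 1646 is a Saturday.
The first Tuesday is therefore December 4 (3 days later).
The fourth Tuesday is 4 + 3×7 = December 25.

December 25, 1646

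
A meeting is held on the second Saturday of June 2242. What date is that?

June 11, 2242

June 1, 2242 is a Wednesday.
The first Saturday is therefore June 4 (3 days later).
The second Saturday is 4 + 1×7 = June 11.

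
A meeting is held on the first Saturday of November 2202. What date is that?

November 1, 2202 is a Monday.
The first Saturday is therefore November 6 (5 days later).

November 6, 2202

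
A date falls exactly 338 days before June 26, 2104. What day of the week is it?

Tuesday

First find the weekday of Jun 26, 2104. Doomsday rule: the anchor day for the 2100s is Sunday. For year 04: 4÷12 = 0 r 4, and 4÷4 = 1, so 0+4+1 = 5.
Sunday + 5 ≡ Friday — that's 2104's doomsday.
In June the doomsday date is Jun 6.
Jun 26 is 20 days after Jun 6; 20 mod 7 = 6, so Friday + 6 = Thursday.
338 mod 7 = 2, so 338 days before a Thursday is Thursday − 2 = Tuesday.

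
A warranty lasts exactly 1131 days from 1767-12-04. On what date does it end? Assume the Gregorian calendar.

January 8, 1771

+366 (one year; includes Feb 29, 1768) → Dec 4, 1768 (765 left).
+365 (one year) → Dec 4, 1769 (400 left).
Dec has 31 days: +28 → Jan 1, 1770 (372 left).
Jan has 31 days: +31 → Feb 1, 1770 (341 left).
Feb has 28 days: +28 → Mar 1, 1770 (313 left).
Mar has 31 days: +31 → Apr 1, 1770 (282 left).
Apr has 30 days: +30 → May 1, 1770 (252 left).
May has 31 days: +31 → Jun 1, 1770 (221 left).
Jun has 30 days: +30 → Jul 1, 1770 (191 left).
Jul has 31 days: +31 → Aug 1, 1770 (160 left).
Aug has 31 days: +31 → Sep 1, 1770 (129 left).
Sep has 30 days: +30 → Oct 1, 1770 (99 left).
Oct has 31 days: +31 → Nov 1, 1770 (68 left).
Nov has 30 days: +30 → Dec 1, 1770 (38 left).
Dec has 31 days: +31 → Jan 1, 1771 (7 left).
+7 → Jan 8, 1771.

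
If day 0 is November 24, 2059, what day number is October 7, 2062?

1048

Nov 24, 2059 → Nov 24, 2060: 366 days (Feb 29, 2060 is in that span).
Nov 24, 2060 → Nov 24, 2061: 365 days.
Nov 24, 2061 → Dec 24, 2061: 30 days (November has 30).
Dec 24, 2061 → Jan 24, 2062: 31 days (December has 31).
Jan 24, 2062 → Feb 24, 2062: 31 days (January has 31).
Feb 24, 2062 → Mar 24, 2062: 28 days (February has 28).
Mar 24, 2062 → Apr 24, 2062: 31 days (March has 31).
Apr 24, 2062 → May 24, 2062: 30 days (April has 30).
May 24, 2062 → Jun 24, 2062: 31 days (May has 31).
Jun 24, 2062 → Jul 24, 2062: 30 days (June has 30).
Jul 24, 2062 → Aug 24, 2062: 31 days (July has 31).
Aug 24, 2062 → Sep 24, 2062: 31 days (August has 31).
Sep 24, 2062 → Oct 7, 2062: 13 days.
Total: 1048 days.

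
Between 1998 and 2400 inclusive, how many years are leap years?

Multiples of 4 in [1998,2400]: 101.
Of those, multiples of 100: 5 (not leap unless ÷400).
Multiples of 400: 2.
Leap years = 101 − 5 + 2 = 98.

98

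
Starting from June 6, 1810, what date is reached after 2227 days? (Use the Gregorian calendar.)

+365 (one year) → Jun 6, 1811 (1862 left).
+366 (one year; includes Feb 29, 1812) → Jun 6, 1812 (1496 left).
+365 (one year) → Jun 6, 1813 (1131 left).
+365 (one year) → Jun 6, 1814 (766 left).
+365 (one year) → Jun 6, 1815 (401 left).
+366 (one year; includes Feb 29, 1816) → Jun 6, 1816 (35 left).
Jun has 30 days: +25 → Jul 1, 1816 (10 left).
+10 → Jul 11, 1816.

July 11, 1816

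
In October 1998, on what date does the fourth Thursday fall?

October 1, 1998 is a Thursday.
The first Thursday is therefore October 1 (same day).
The fourth Thursday is 1 + 3×7 = October 22.

October 22, 1998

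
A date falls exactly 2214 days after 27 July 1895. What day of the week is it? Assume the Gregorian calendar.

Monday

First find the weekday of Jul 27, 1895. Doomsday rule: the anchor day for the 1800s is Friday. For year 95: 95÷12 = 7 r 11, and 11÷4 = 2, so 7+11+2 = 20.
Friday + 20 ≡ Thursday — that's 1895's doomsday.
In July the doomsday date is Jul 11.
Jul 27 is 16 days after Jul 11; 16 mod 7 = 2, so Thursday + 2 = Saturday.
2214 mod 7 = 2, so 2214 days after a Saturday is Saturday + 2 = Monday.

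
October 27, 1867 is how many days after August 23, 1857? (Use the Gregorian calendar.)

3717

Aug 23, 1857 → Aug 23, 1858: 365 days.
Aug 23, 1858 → Aug 23, 1859: 365 days.
Aug 23, 1859 → Aug 23, 1860: 366 days (Feb 29, 1860 is in that span).
Aug 23, 1860 → Aug 23, 1861: 365 days.
Aug 23, 1861 → Aug 23, 1862: 365 days.
Aug 23, 1862 → Aug 23, 1863: 365 days.
Aug 23, 1863 → Aug 23, 1864: 366 days (Feb 29, 1864 is in that span).
Aug 23, 1864 → Aug 23, 1865: 365 days.
Aug 23, 1865 → Aug 23, 1866: 365 days.
Aug 23, 1866 → Aug 23, 1867: 365 days.
Aug 23, 1867 → Sep 23, 1867: 31 days (August has 31).
Sep 23, 1867 → Oct 23, 1867: 30 days (September has 30).
Oct 23, 1867 → Oct 27, 1867: 4 days.
Total: 3717 days.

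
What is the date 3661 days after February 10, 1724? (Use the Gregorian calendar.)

February 18, 1734

+366 (one year; includes Feb 29, 1724) → Feb 10, 1725 (3295 left).
+365 (one year) → Feb 10, 1726 (2930 left).
+365 (one year) → Feb 10, 1727 (2565 left).
+365 (one year) → Feb 10, 1728 (2200 left).
+366 (one year; includes Feb 29, 1728) → Feb 10, 1729 (1834 left).
+365 (one year) → Feb 10, 1730 (1469 left).
+365 (one year) → Feb 10, 1731 (1104 left).
+365 (one year) → Feb 10, 1732 (739 left).
+366 (one year; includes Feb 29, 1732) → Feb 10, 1733 (373 left).
Feb has 28 days: +19 → Mar 1, 1733 (354 left).
Mar has 31 days: +31 → Apr 1, 1733 (323 left).
Apr has 30 days: +30 → May 1, 1733 (293 left).
May has 31 days: +31 → Jun 1, 1733 (262 left).
Jun has 30 days: +30 → Jul 1, 1733 (232 left).
Jul has 31 days: +31 → Aug 1, 1733 (201 left).
Aug has 31 days: +31 → Sep 1, 1733 (170 left).
Sep has 30 days: +30 → Oct 1, 1733 (140 left).
Oct has 31 days: +31 → Nov 1, 1733 (109 left).
Nov has 30 days: +30 → Dec 1, 1733 (79 left).
Dec has 31 days: +31 → Jan 1, 1734 (48 left).
Jan has 31 days: +31 → Feb 1, 1734 (17 left).
+17 → Feb 18, 1734.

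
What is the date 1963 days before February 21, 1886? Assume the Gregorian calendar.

October 7, 1880

−365 (one year) → Feb 21, 1885 (1598 left).
−366 (one year; includes Feb 29, 1884) → Feb 21, 1884 (1232 left).
−365 (one year) → Feb 21, 1883 (867 left).
−365 (one year) → Feb 21, 1882 (502 left).
−365 (one year) → Feb 21, 1881 (137 left).
−21 → Jan 31, 1881 (end of Jan, 31 days; 116 left).
−31 → Dec 31, 1880 (end of Dec, 31 days; 85 left).
−31 → Nov 30, 1880 (end of Nov, 30 days; 54 left).
−30 → Oct 31, 1880 (end of Oct, 31 days; 24 left).
−24 → Oct 7, 1880.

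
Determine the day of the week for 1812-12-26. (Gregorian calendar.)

Saturday

Doomsday rule: the anchor day for the 1800s is Friday. For year 12: 12÷12 = 1 r 0, and 0÷4 = 0, so 1+0+0 = 1.
Friday + 1 ≡ Saturday — that's 1812's doomsday.
In December the doomsday date is Dec 12.
Dec 26 is 14 days after Dec 12; 14 mod 7 = 0, so Saturday + 0 = Saturday.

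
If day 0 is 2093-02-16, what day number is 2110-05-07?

6288

Feb 16, 2093 → Feb 16, 2094: 365 days.
Feb 16, 2094 → Feb 16, 2095: 365 days.
Feb 16, 2095 → Feb 16, 2096: 365 days.
Feb 16, 2096 → Feb 16, 2097: 366 days (Feb 29, 2096 is in that span).
Feb 16, 2097 → Feb 16, 2098: 365 days.
Feb 16, 2098 → Feb 16, 2099: 365 days.
Feb 16, 2099 → Feb 16, 2100: 365 days.
Feb 16, 2100 → Feb 16, 2101: 365 days.
Feb 16, 2101 → Feb 16, 2102: 365 days.
Feb 16, 2102 → Feb 16, 2103: 365 days.
Feb 16, 2103 → Feb 16, 2104: 365 days.
Feb 16, 2104 → Feb 16, 2105: 366 days (Feb 29, 2104 is in that span).
Feb 16, 2105 → Feb 16, 2106: 365 days.
Feb 16, 2106 → Feb 16, 2107: 365 days.
Feb 16, 2107 → Feb 16, 2108: 365 days.
Feb 16, 2108 → Feb 16, 2109: 366 days (Feb 29, 2108 is in that span).
Feb 16, 2109 → Feb 16, 2110: 365 days.
Feb 16, 2110 → Mar 16, 2110: 28 days (February has 28).
Mar 16, 2110 → Apr 16, 2110: 31 days (March has 31).
Apr 16, 2110 → May 7, 2110: 21 days.
Total: 6288 days.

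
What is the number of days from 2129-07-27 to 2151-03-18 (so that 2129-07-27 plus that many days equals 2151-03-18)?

7904

Jul 27, 2129 → Jul 27, 2130: 365 days.
Jul 27, 2130 → Jul 27, 2131: 365 days.
Jul 27, 2131 → Jul 27, 2132: 366 days (Feb 29, 2132 is in that span).
Jul 27, 2132 → Jul 27, 2133: 365 days.
Jul 27, 2133 → Jul 27, 2134: 365 days.
Jul 27, 2134 → Jul 27, 2135: 365 days.
Jul 27, 2135 → Jul 27, 2136: 366 days (Feb 29, 2136 is in that span).
Jul 27, 2136 → Jul 27, 2137: 365 days.
Jul 27, 2137 → Jul 27, 2138: 365 days.
Jul 27, 2138 → Jul 27, 2139: 365 days.
Jul 27, 2139 → Jul 27, 2140: 366 days (Feb 29, 2140 is in that span).
Jul 27, 2140 → Jul 27, 2141: 365 days.
Jul 27, 2141 → Jul 27, 2142: 365 days.
Jul 27, 2142 → Jul 27, 2143: 365 days.
Jul 27, 2143 → Jul 27, 2144: 366 days (Feb 29, 2144 is in that span).
Jul 27, 2144 → Jul 27, 2145: 365 days.
Jul 27, 2145 → Jul 27, 2146: 365 days.
Jul 27, 2146 → Jul 27, 2147: 365 days.
Jul 27, 2147 → Jul 27, 2148: 366 days (Feb 29, 2148 is in that span).
Jul 27, 2148 → Jul 27, 2149: 365 days.
Jul 27, 2149 → Jul 27, 2150: 365 days.
Jul 27, 2150 → Aug 27, 2150: 31 days (July has 31).
Aug 27, 2150 → Sep 27, 2150: 31 days (August has 31).
Sep 27, 2150 → Oct 27, 2150: 30 days (September has 30).
Oct 27, 2150 → Nov 27, 2150: 31 days (October has 31).
Nov 27, 2150 → Dec 27, 2150: 30 days (November has 30).
Dec 27, 2150 → Jan 27, 2151: 31 days (December has 31).
Jan 27, 2151 → Feb 27, 2151: 31 days (January has 31).
Feb 27, 2151 → Mar 18, 2151: 19 days.
Total: 7904 days.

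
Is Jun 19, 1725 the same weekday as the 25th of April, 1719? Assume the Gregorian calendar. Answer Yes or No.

Yes

From Apr 25, 1719 to Jun 19, 1725 is 2247 days.
2247 mod 7 = 0, so they are the same weekday.
(Apr 25, 1719 is a Tuesday; Jun 19, 1725 is a Tuesday.)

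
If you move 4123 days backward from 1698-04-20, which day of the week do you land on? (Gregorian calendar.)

Sunday

First find the weekday of Apr 20, 1698. Doomsday rule: the anchor day for the 1600s is Tuesday. For year 98: 98÷12 = 8 r 2, and 2÷4 = 0, so 8+2+0 = 10.
Tuesday + 10 ≡ Friday — that's 1698's doomsday.
In April the doomsday date is Apr 4.
Apr 20 is 16 days after Apr 4; 16 mod 7 = 2, so Friday + 2 = Sunday.
4123 mod 7 = 0, so 4123 days before a Sunday is Sunday − 0 = Sunday.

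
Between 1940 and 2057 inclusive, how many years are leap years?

Multiples of 4 in [1940,2057]: 30.
Of those, multiples of 100: 1 (not leap unless ÷400).
Multiples of 400: 1.
Leap years = 30 − 1 + 1 = 30.

30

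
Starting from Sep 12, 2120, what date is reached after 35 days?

Sep has 30 days: +19 → Oct 1, 2120 (16 left).
+16 → Oct 17, 2120.

October 17, 2120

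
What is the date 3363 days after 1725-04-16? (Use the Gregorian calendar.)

July 1, 1734

+365 (one year) → Apr 16, 1726 (2998 left).
+365 (one year) → Apr 16, 1727 (2633 left).
+366 (one year; includes Feb 29, 1728) → Apr 16, 1728 (2267 left).
+365 (one year) → Apr 16, 1729 (1902 left).
+365 (one year) → Apr 16, 1730 (1537 left).
+365 (one year) → Apr 16, 1731 (1172 left).
+366 (one year; includes Feb 29, 1732) → Apr 16, 1732 (806 left).
+365 (one year) → Apr 16, 1733 (441 left).
+365 (one year) → Apr 16, 1734 (76 left).
Apr has 30 days: +15 → May 1, 1734 (61 left).
May has 31 days: +31 → Jun 1, 1734 (30 left).
Jun has 30 days: +30 → Jul 1, 1734 (0 left).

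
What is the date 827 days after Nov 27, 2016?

March 4, 2019

+365 (one year) → Nov 27, 2017 (462 left).
+365 (one year) → Nov 27, 2018 (97 left).
Nov has 30 days: +4 → Dec 1, 2018 (93 left).
Dec has 31 days: +31 → Jan 1, 2019 (62 left).
Jan has 31 days: +31 → Feb 1, 2019 (31 left).
Feb has 28 days: +28 → Mar 1, 2019 (3 left).
+3 → Mar 4, 2019.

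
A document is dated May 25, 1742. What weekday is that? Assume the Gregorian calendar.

Friday

Doomsday rule: the anchor day for the 1700s is Sunday. For year 42: 42÷12 = 3 r 6, and 6÷4 = 1, so 3+6+1 = 10.
Sunday + 10 ≡ Wednesday — that's 1742's doomsday.
In May the doomsday date is May 9.
May 25 is 16 days after May 9; 16 mod 7 = 2, so Wednesday + 2 = Friday.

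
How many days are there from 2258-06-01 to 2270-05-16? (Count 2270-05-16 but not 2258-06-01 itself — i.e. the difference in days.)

4367

Jun 1, 2258 → Jun 1, 2259: 365 days.
Jun 1, 2259 → Jun 1, 2260: 366 days (Feb 29, 2260 is in that span).
Jun 1, 2260 → Jun 1, 2261: 365 days.
Jun 1, 2261 → Jun 1, 2262: 365 days.
Jun 1, 2262 → Jun 1, 2263: 365 days.
Jun 1, 2263 → Jun 1, 2264: 366 days (Feb 29, 2264 is in that span).
Jun 1, 2264 → Jun 1, 2265: 365 days.
Jun 1, 2265 → Jun 1, 2266: 365 days.
Jun 1, 2266 → Jun 1, 2267: 365 days.
Jun 1, 2267 → Jun 1, 2268: 366 days (Feb 29, 2268 is in that span).
Jun 1, 2268 → Jun 1, 2269: 365 days.
Jun 1, 2269 → Jul 1, 2269: 30 days (June has 30).
Jul 1, 2269 → Aug 1, 2269: 31 days (July has 31).
Aug 1, 2269 → Sep 1, 2269: 31 days (August has 31).
Sep 1, 2269 → Oct 1, 2269: 30 days (September has 30).
Oct 1, 2269 → Nov 1, 2269: 31 days (October has 31).
Nov 1, 2269 → Dec 1, 2269: 30 days (November has 30).
Dec 1, 2269 → Jan 1, 2270: 31 days (December has 31).
Jan 1, 2270 → Feb 1, 2270: 31 days (January has 31).
Feb 1, 2270 → Mar 1, 2270: 28 days (February has 28).
Mar 1, 2270 → Apr 1, 2270: 31 days (March has 31).
Apr 1, 2270 → May 1, 2270: 30 days (April has 30).
May 1, 2270 → May 16, 2270: 15 days.
Total: 4367 days.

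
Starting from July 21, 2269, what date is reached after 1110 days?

August 4, 2272

+365 (one year) → Jul 21, 2270 (745 left).
+365 (one year) → Jul 21, 2271 (380 left).
Jul has 31 days: +11 → Aug 1, 2271 (369 left).
Aug has 31 days: +31 → Sep 1, 2271 (338 left).
Sep has 30 days: +30 → Oct 1, 2271 (308 left).
Oct has 31 days: +31 → Nov 1, 2271 (277 left).
Nov has 30 days: +30 → Dec 1, 2271 (247 left).
Dec has 31 days: +31 → Jan 1, 2272 (216 left).
Jan has 31 days: +31 → Feb 1, 2272 (185 left).
Feb has 29 days: +29 → Mar 1, 2272 (156 left).
Mar has 31 days: +31 → Apr 1, 2272 (125 left).
Apr has 30 days: +30 → May 1, 2272 (95 left).
May has 31 days: +31 → Jun 1, 2272 (64 left).
Jun has 30 days: +30 → Jul 1, 2272 (34 left).
Jul has 31 days: +31 → Aug 1, 2272 (3 left).
+3 → Aug 4, 2272.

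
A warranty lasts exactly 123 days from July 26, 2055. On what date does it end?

Jul has 31 days: +6 → Aug 1, 2055 (117 left).
Aug has 31 days: +31 → Sep 1, 2055 (86 left).
Sep has 30 days: +30 → Oct 1, 2055 (56 left).
Oct has 31 days: +31 → Nov 1, 2055 (25 left).
+25 → Nov 26, 2055.

November 26, 2055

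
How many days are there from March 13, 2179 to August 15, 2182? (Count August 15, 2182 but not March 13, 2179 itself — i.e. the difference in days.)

1251

Mar 13, 2179 → Mar 13, 2180: 366 days (Feb 29, 2180 is in that span).
Mar 13, 2180 → Mar 13, 2181: 365 days.
Mar 13, 2181 → Mar 13, 2182: 365 days.
Mar 13, 2182 → Apr 13, 2182: 31 days (March has 31).
Apr 13, 2182 → May 13, 2182: 30 days (April has 30).
May 13, 2182 → Jun 13, 2182: 31 days (May has 31).
Jun 13, 2182 → Jul 13, 2182: 30 days (June has 30).
Jul 13, 2182 → Aug 13, 2182: 31 days (July has 31).
Aug 13, 2182 → Aug 15, 2182: 2 days.
Total: 1251 days.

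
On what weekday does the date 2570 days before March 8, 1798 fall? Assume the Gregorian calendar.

Wednesday

First find the weekday of Mar 8, 1798. Doomsday rule: the anchor day for the 1700s is Sunday. For year 98: 98÷12 = 8 r 2, and 2÷4 = 0, so 8+2+0 = 10.
Sunday + 10 ≡ Wednesday — that's 1798's doomsday.
In March the doomsday date is Mar 14.
Mar 8 is 6 days before Mar 14; 6 mod 7 = 6, so Wednesday − 6 = Thursday.
2570 mod 7 = 1, so 2570 days before a Thursday is Thursday − 1 = Wednesday.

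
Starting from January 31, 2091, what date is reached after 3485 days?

August 17, 2100

+365 (one year) → Jan 31, 2092 (3120 left).
+366 (one year; includes Feb 29, 2092) → Jan 31, 2093 (2754 left).
+365 (one year) → Jan 31, 2094 (2389 left).
+365 (one year) → Jan 31, 2095 (2024 left).
+365 (one year) → Jan 31, 2096 (1659 left).
+366 (one year; includes Feb 29, 2096) → Jan 31, 2097 (1293 left).
+365 (one year) → Jan 31, 2098 (928 left).
+365 (one year) → Jan 31, 2099 (563 left).
+365 (one year) → Jan 31, 2100 (198 left).
Jan has 31 days: +1 → Feb 1, 2100 (197 left).
Feb has 28 days: +28 → Mar 1, 2100 (169 left).
Mar has 31 days: +31 → Apr 1, 2100 (138 left).
Apr has 30 days: +30 → May 1, 2100 (108 left).
May has 31 days: +31 → Jun 1, 2100 (77 left).
Jun has 30 days: +30 → Jul 1, 2100 (47 left).
Jul has 31 days: +31 → Aug 1, 2100 (16 left).
+16 → Aug 17, 2100.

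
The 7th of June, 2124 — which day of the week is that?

Doomsday rule: the anchor day for the 2100s is Sunday. For year 24: 24÷12 = 2 r 0, and 0÷4 = 0, so 2+0+0 = 2.
Sunday + 2 ≡ Tuesday — that's 2124's doomsday.
In June the doomsday date is Jun 6.
Jun 7 is 1 day after Jun 6; 1 mod 7 = 1, so Tuesday + 1 = Wednesday.

Wednesday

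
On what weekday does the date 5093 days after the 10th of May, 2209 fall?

Sunday

First find the weekday of May 10, 2209. Doomsday rule: the anchor day for the 2200s is Friday. For year 09: 9÷12 = 0 r 9, and 9÷4 = 2, so 0+9+2 = 11.
Friday + 11 ≡ Tuesday — that's 2209's doomsday.
In May the doomsday date is May 9.
May 10 is 1 day after May 9; 1 mod 7 = 1, so Tuesday + 1 = Wednesday.
5093 mod 7 = 4, so 5093 days after a Wednesday is Wednesday + 4 = Sunday.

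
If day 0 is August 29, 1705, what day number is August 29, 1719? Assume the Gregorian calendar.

5113

Aug 29, 1705 → Aug 29, 1706: 365 days.
Aug 29, 1706 → Aug 29, 1707: 365 days.
Aug 29, 1707 → Aug 29, 1708: 366 days (Feb 29, 1708 is in that span).
Aug 29, 1708 → Aug 29, 1709: 365 days.
Aug 29, 1709 → Aug 29, 1710: 365 days.
Aug 29, 1710 → Aug 29, 1711: 365 days.
Aug 29, 1711 → Aug 29, 1712: 366 days (Feb 29, 1712 is in that span).
Aug 29, 1712 → Aug 29, 1713: 365 days.
Aug 29, 1713 → Aug 29, 1714: 365 days.
Aug 29, 1714 → Aug 29, 1715: 365 days.
Aug 29, 1715 → Aug 29, 1716: 366 days (Feb 29, 1716 is in that span).
Aug 29, 1716 → Aug 29, 1717: 365 days.
Aug 29, 1717 → Aug 29, 1718: 365 days.
Aug 29, 1718 → Sep 29, 1718: 31 days (August has 31).
Sep 29, 1718 → Oct 29, 1718: 30 days (September has 30).
Oct 29, 1718 → Nov 29, 1718: 31 days (October has 31).
Nov 29, 1718 → Dec 29, 1718: 30 days (November has 30).
Dec 29, 1718 → Jan 29, 1719: 31 days (December has 31).
Jan 29, 1719 → Feb 28, 1719: 30 days (January has 31).
Feb 28, 1719 → Mar 28, 1719: 28 days (February has 28).
Mar 28, 1719 → Apr 28, 1719: 31 days (March has 31).
Apr 28, 1719 → May 28, 1719: 30 days (April has 30).
May 28, 1719 → Jun 28, 1719: 31 days (May has 31).
Jun 28, 1719 → Jul 28, 1719: 30 days (June has 30).
Jul 28, 1719 → Aug 28, 1719: 31 days (July has 31).
Aug 28, 1719 → Aug 29, 1719: 1 days.
Total: 5113 days.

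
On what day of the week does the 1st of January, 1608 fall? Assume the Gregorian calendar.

Tuesday

Doomsday rule: the anchor day for the 1600s is Tuesday. For year 08: 8÷12 = 0 r 8, and 8÷4 = 2, so 0+8+2 = 10.
Tuesday + 10 ≡ Friday — that's 1608's doomsday.
In January the doomsday date is Jan 4 (1608 is a leap year (divisible by 4)).
Jan 1 is 3 days before Jan 4; 3 mod 7 = 3, so Friday − 3 = Tuesday.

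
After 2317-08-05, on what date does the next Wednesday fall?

Aug 5, 2317 is a Sunday.
From Sunday to the next Wednesday is 3 days.
Aug 5, 2317 + 3 = Aug 8, 2317.

August 8, 2317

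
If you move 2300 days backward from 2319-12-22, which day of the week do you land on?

Dec 22, 2319 is a Monday.
2300 mod 7 = 4, so 2300 days before a Monday is Monday − 4 = Thursday.

Thursday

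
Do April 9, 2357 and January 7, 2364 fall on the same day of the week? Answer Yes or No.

From Apr 9, 2357 to Jan 7, 2364 is 2464 days.
2464 mod 7 = 0, so they are the same weekday.
(Apr 9, 2357 is a Tuesday; Jan 7, 2364 is a Tuesday.)

Yes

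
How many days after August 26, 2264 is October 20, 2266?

785

Aug 26, 2264 → Aug 26, 2265: 365 days.
Aug 26, 2265 → Aug 26, 2266: 365 days.
Aug 26, 2266 → Sep 26, 2266: 31 days (August has 31).
Sep 26, 2266 → Oct 20, 2266: 24 days.
Total: 785 days.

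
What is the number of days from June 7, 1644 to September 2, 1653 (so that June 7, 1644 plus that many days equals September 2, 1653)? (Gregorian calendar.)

Jun 7, 1644 → Jun 7, 1645: 365 days.
Jun 7, 1645 → Jun 7, 1646: 365 days.
Jun 7, 1646 → Jun 7, 1647: 365 days.
Jun 7, 1647 → Jun 7, 1648: 366 days (Feb 29, 1648 is in that span).
Jun 7, 1648 → Jun 7, 1649: 365 days.
Jun 7, 1649 → Jun 7, 1650: 365 days.
Jun 7, 1650 → Jun 7, 1651: 365 days.
Jun 7, 1651 → Jun 7, 1652: 366 days (Feb 29, 1652 is in that span).
Jun 7, 1652 → Jun 7, 1653: 365 days.
Jun 7, 1653 → Jul 7, 1653: 30 days (June has 30).
Jul 7, 1653 → Aug 7, 1653: 31 days (July has 31).
Aug 7, 1653 → Sep 2, 1653: 26 days.
Total: 3374 days.

3374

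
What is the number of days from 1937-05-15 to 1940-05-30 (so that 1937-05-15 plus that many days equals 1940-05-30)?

May 15, 1937 → May 15, 1938: 365 days.
May 15, 1938 → May 15, 1939: 365 days.
May 15, 1939 → Jun 15, 1939: 31 days (May has 31).
Jun 15, 1939 → Jul 15, 1939: 30 days (June has 30).
Jul 15, 1939 → Aug 15, 1939: 31 days (July has 31).
Aug 15, 1939 → Sep 15, 1939: 31 days (August has 31).
Sep 15, 1939 → Oct 15, 1939: 30 days (September has 30).
Oct 15, 1939 → Nov 15, 1939: 31 days (October has 31).
Nov 15, 1939 → Dec 15, 1939: 30 days (November has 30).
Dec 15, 1939 → Jan 15, 1940: 31 days (December has 31).
Jan 15, 1940 → Feb 15, 1940: 31 days (January has 31).
Feb 15, 1940 → Mar 15, 1940: 29 days (February has 29).
Mar 15, 1940 → Apr 15, 1940: 31 days (March has 31).
Apr 15, 1940 → May 15, 1940: 30 days (April has 30).
May 15, 1940 → May 30, 1940: 15 days.
Total: 1111 days.

1111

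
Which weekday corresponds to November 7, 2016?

Monday

Doomsday rule: the anchor day for the 2000s is Tuesday. For year 16: 16÷12 = 1 r 4, and 4÷4 = 1, so 1+4+1 = 6.
Tuesday + 6 ≡ Monday — that's 2016's doomsday.
In November the doomsday date is Nov 7.
Nov 7 is the doomsday itself: Monday.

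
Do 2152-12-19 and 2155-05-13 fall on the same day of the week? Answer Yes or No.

Yes

From Dec 19, 2152 to May 13, 2155 is 875 days.
875 mod 7 = 0, so they are the same weekday.
(Dec 19, 2152 is a Tuesday; May 13, 2155 is a Tuesday.)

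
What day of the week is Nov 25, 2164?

Doomsday rule: the anchor day for the 2100s is Sunday. For year 64: 64÷12 = 5 r 4, and 4÷4 = 1, so 5+4+1 = 10.
Sunday + 10 ≡ Wednesday — that's 2164's doomsday.
In November the doomsday date is Nov 7.
Nov 25 is 18 days after Nov 7; 18 mod 7 = 4, so Wednesday + 4 = Sunday.

Sunday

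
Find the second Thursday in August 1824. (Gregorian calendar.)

August 1, 1824 is a Sunday.
The first Thursday is therefore August 5 (4 days later).
The second Thursday is 5 + 1×7 = August 12.

August 12, 1824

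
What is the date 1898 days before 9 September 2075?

−365 (one year) → Sep 9, 2074 (1533 left).
−365 (one year) → Sep 9, 2073 (1168 left).
−365 (one year) → Sep 9, 2072 (803 left).
−366 (one year; includes Feb 29, 2072) → Sep 9, 2071 (437 left).
−365 (one year) → Sep 9, 2070 (72 left).
−9 → Aug 31, 2070 (end of Aug, 31 days; 63 left).
−31 → Jul 31, 2070 (end of Jul, 31 days; 32 left).
−31 → Jun 30, 2070 (end of Jun, 30 days; 1 left).
−1 → Jun 29, 2070.

June 29, 2070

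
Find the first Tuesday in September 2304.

September 6, 2304

September 1, 2304 is a Thursday.
The first Tuesday is therefore September 6 (5 days later).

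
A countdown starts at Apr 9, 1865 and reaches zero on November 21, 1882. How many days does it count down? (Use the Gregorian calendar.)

Apr 9, 1865 → Apr 9, 1866: 365 days.
Apr 9, 1866 → Apr 9, 1867: 365 days.
Apr 9, 1867 → Apr 9, 1868: 366 days (Feb 29, 1868 is in that span).
Apr 9, 1868 → Apr 9, 1869: 365 days.
Apr 9, 1869 → Apr 9, 1870: 365 days.
Apr 9, 1870 → Apr 9, 1871: 365 days.
Apr 9, 1871 → Apr 9, 1872: 366 days (Feb 29, 1872 is in that span).
Apr 9, 1872 → Apr 9, 1873: 365 days.
Apr 9, 1873 → Apr 9, 1874: 365 days.
Apr 9, 1874 → Apr 9, 1875: 365 days.
Apr 9, 1875 → Apr 9, 1876: 366 days (Feb 29, 1876 is in that span).
Apr 9, 1876 → Apr 9, 1877: 365 days.
Apr 9, 1877 → Apr 9, 1878: 365 days.
Apr 9, 1878 → Apr 9, 1879: 365 days.
Apr 9, 1879 → Apr 9, 1880: 366 days (Feb 29, 1880 is in that span).
Apr 9, 1880 → Apr 9, 1881: 365 days.
Apr 9, 1881 → Apr 9, 1882: 365 days.
Apr 9, 1882 → May 9, 1882: 30 days (April has 30).
May 9, 1882 → Jun 9, 1882: 31 days (May has 31).
Jun 9, 1882 → Jul 9, 1882: 30 days (June has 30).
Jul 9, 1882 → Aug 9, 1882: 31 days (July has 31).
Aug 9, 1882 → Sep 9, 1882: 31 days (August has 31).
Sep 9, 1882 → Oct 9, 1882: 30 days (September has 30).
Oct 9, 1882 → Nov 9, 1882: 31 days (October has 31).
Nov 9, 1882 → Nov 21, 1882: 12 days.
Total: 6435 days.

6435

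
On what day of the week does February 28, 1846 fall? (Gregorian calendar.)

Saturday

Doomsday rule: the anchor day for the 1800s is Friday. For year 46: 46÷12 = 3 r 10, and 10÷4 = 2, so 3+10+2 = 15.
Friday + 15 ≡ Saturday — that's 1846's doomsday.
In February the doomsday date is Feb 28 (1846 is not a leap year).
Feb 28 is the doomsday itself: Saturday.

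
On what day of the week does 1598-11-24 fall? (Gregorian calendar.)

Tuesday

Doomsday rule: the anchor day for the 1500s is Wednesday. For year 98: 98÷12 = 8 r 2, and 2÷4 = 0, so 8+2+0 = 10.
Wednesday + 10 ≡ Saturday — that's 1598's doomsday.
In November the doomsday date is Nov 7.
Nov 24 is 17 days after Nov 7; 17 mod 7 = 3, so Saturday + 3 = Tuesday.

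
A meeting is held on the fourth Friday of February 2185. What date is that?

February 25, 2185

February 1, 2185 is a Tuesday.
The first Friday is therefore February 4 (3 days later).
The fourth Friday is 4 + 3×7 = February 25.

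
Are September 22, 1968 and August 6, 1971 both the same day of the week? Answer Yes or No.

From Sep 22, 1968 to Aug 6, 1971 is 1048 days.
1048 mod 7 = 5, so they are different weekdays.
(Sep 22, 1968 is a Sunday; Aug 6, 1971 is a Friday.)

No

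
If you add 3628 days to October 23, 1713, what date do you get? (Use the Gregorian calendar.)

+365 (one year) → Oct 23, 1714 (3263 left).
+365 (one year) → Oct 23, 1715 (2898 left).
+366 (one year; includes Feb 29, 1716) → Oct 23, 1716 (2532 left).
+365 (one year) → Oct 23, 1717 (2167 left).
+365 (one year) → Oct 23, 1718 (1802 left).
+365 (one year) → Oct 23, 1719 (1437 left).
+366 (one year; includes Feb 29, 1720) → Oct 23, 1720 (1071 left).
+365 (one year) → Oct 23, 1721 (706 left).
+365 (one year) → Oct 23, 1722 (341 left).
Oct has 31 days: +9 → Nov 1, 1722 (332 left).
Nov has 30 days: +30 → Dec 1, 1722 (302 left).
Dec has 31 days: +31 → Jan 1, 1723 (271 left).
Jan has 31 days: +31 → Feb 1, 1723 (240 left).
Feb has 28 days: +28 → Mar 1, 1723 (212 left).
Mar has 31 days: +31 → Apr 1, 1723 (181 left).
Apr has 30 days: +30 → May 1, 1723 (151 left).
May has 31 days: +31 → Jun 1, 1723 (120 left).
Jun has 30 days: +30 → Jul 1, 1723 (90 left).
Jul has 31 days: +31 → Aug 1, 1723 (59 left).
Aug has 31 days: +31 → Sep 1, 1723 (28 left).
+28 → Sep 29, 1723.

September 29, 1723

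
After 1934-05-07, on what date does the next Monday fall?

May 7, 1934 is a Monday.
From Monday to the next Monday is 7 days.
May 7, 1934 + 7 = May 14, 1934.

May 14, 1934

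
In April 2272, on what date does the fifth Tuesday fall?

April 30, 2272

April 1, 2272 is a Monday.
The first Tuesday is therefore April 2 (1 days later).
The fifth Tuesday is 2 + 4×7 = April 30.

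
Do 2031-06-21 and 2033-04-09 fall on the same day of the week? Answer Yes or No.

Yes

From Jun 21, 2031 to Apr 9, 2033 is 658 days.
658 mod 7 = 0, so they are the same weekday.
(Jun 21, 2031 is a Saturday; Apr 9, 2033 is a Saturday.)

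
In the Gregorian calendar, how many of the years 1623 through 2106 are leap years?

Multiples of 4 in [1623,2106]: 121.
Of those, multiples of 100: 5 (not leap unless ÷400).
Multiples of 400: 1.
Leap years = 121 − 5 + 1 = 117.

117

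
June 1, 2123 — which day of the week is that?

Doomsday rule: the anchor day for the 2100s is Sunday. For year 23: 23÷12 = 1 r 11, and 11÷4 = 2, so 1+11+2 = 14.
Sunday + 14 ≡ Sunday — that's 2123's doomsday.
In June the doomsday date is Jun 6.
Jun 1 is 5 days before Jun 6; 5 mod 7 = 5, so Sunday − 5 = Tuesday.

Tuesday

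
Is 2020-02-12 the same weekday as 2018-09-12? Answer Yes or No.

From Sep 12, 2018 to Feb 12, 2020 is 518 days.
518 mod 7 = 0, so they are the same weekday.
(Sep 12, 2018 is a Wednesday; Feb 12, 2020 is a Wednesday.)

Yes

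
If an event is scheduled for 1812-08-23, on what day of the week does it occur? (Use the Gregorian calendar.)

Doomsday rule: the anchor day for the 1800s is Friday. For year 12: 12÷12 = 1 r 0, and 0÷4 = 0, so 1+0+0 = 1.
Friday + 1 ≡ Saturday — that's 1812's doomsday.
In August the doomsday date is Aug 8.
Aug 23 is 15 days after Aug 8; 15 mod 7 = 1, so Saturday + 1 = Sunday.

Sunday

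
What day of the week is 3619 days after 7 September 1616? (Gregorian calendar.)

First find the weekday of Sep 7, 1616. Doomsday rule: the anchor day for the 1600s is Tuesday. For year 16: 16÷12 = 1 r 4, and 4÷4 = 1, so 1+4+1 = 6.
Tuesday + 6 ≡ Monday — that's 1616's doomsday.
In September the doomsday date is Sep 5.
Sep 7 is 2 days after Sep 5; 2 mod 7 = 2, so Monday + 2 = Wednesday.
3619 mod 7 = 0, so 3619 days after a Wednesday is Wednesday + 0 = Wednesday.

Wednesday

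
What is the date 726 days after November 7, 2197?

+365 (one year) → Nov 7, 2198 (361 left).
Nov has 30 days: +24 → Dec 1, 2198 (337 left).
Dec has 31 days: +31 → Jan 1, 2199 (306 left).
Jan has 31 days: +31 → Feb 1, 2199 (275 left).
Feb has 28 days: +28 → Mar 1, 2199 (247 left).
Mar has 31 days: +31 → Apr 1, 2199 (216 left).
Apr has 30 days: +30 → May 1, 2199 (186 left).
May has 31 days: +31 → Jun 1, 2199 (155 left).
Jun has 30 days: +30 → Jul 1, 2199 (125 left).
Jul has 31 days: +31 → Aug 1, 2199 (94 left).
Aug has 31 days: +31 → Sep 1, 2199 (63 left).
Sep has 30 days: +30 → Oct 1, 2199 (33 left).
Oct has 31 days: +31 → Nov 1, 2199 (2 left).
+2 → Nov 3, 2199.

November 3, 2199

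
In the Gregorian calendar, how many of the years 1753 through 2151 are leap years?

Multiples of 4 in [1753,2151]: 99.
Of those, multiples of 100: 4 (not leap unless ÷400).
Multiples of 400: 1.
Leap years = 99 − 4 + 1 = 96.

96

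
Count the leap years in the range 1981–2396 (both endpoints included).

Multiples of 4 in [1981,2396]: 104.
Of those, multiples of 100: 4 (not leap unless ÷400).
Multiples of 400: 1.
Leap years = 104 − 4 + 1 = 101.

101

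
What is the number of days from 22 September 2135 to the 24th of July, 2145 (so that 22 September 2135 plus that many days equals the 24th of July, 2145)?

3593

Sep 22, 2135 → Sep 22, 2136: 366 days (Feb 29, 2136 is in that span).
Sep 22, 2136 → Sep 22, 2137: 365 days.
Sep 22, 2137 → Sep 22, 2138: 365 days.
Sep 22, 2138 → Sep 22, 2139: 365 days.
Sep 22, 2139 → Sep 22, 2140: 366 days (Feb 29, 2140 is in that span).
Sep 22, 2140 → Sep 22, 2141: 365 days.
Sep 22, 2141 → Sep 22, 2142: 365 days.
Sep 22, 2142 → Sep 22, 2143: 365 days.
Sep 22, 2143 → Sep 22, 2144: 366 days (Feb 29, 2144 is in that span).
Sep 22, 2144 → Oct 22, 2144: 30 days (September has 30).
Oct 22, 2144 → Nov 22, 2144: 31 days (October has 31).
Nov 22, 2144 → Dec 22, 2144: 30 days (November has 30).
Dec 22, 2144 → Jan 22, 2145: 31 days (December has 31).
Jan 22, 2145 → Feb 22, 2145: 31 days (January has 31).
Feb 22, 2145 → Mar 22, 2145: 28 days (February has 28).
Mar 22, 2145 → Apr 22, 2145: 31 days (March has 31).
Apr 22, 2145 → May 22, 2145: 30 days (April has 30).
May 22, 2145 → Jun 22, 2145: 31 days (May has 31).
Jun 22, 2145 → Jul 22, 2145: 30 days (June has 30).
Jul 22, 2145 → Jul 24, 2145: 2 days.
Total: 3593 days.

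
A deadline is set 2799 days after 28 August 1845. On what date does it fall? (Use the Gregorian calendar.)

April 27, 1853

+365 (one year) → Aug 28, 1846 (2434 left).
+365 (one year) → Aug 28, 1847 (2069 left).
+366 (one year; includes Feb 29, 1848) → Aug 28, 1848 (1703 left).
+365 (one year) → Aug 28, 1849 (1338 left).
+365 (one year) → Aug 28, 1850 (973 left).
+365 (one year) → Aug 28, 1851 (608 left).
+366 (one year; includes Feb 29, 1852) → Aug 28, 1852 (242 left).
Aug has 31 days: +4 → Sep 1, 1852 (238 left).
Sep has 30 days: +30 → Oct 1, 1852 (208 left).
Oct has 31 days: +31 → Nov 1, 1852 (177 left).
Nov has 30 days: +30 → Dec 1, 1852 (147 left).
Dec has 31 days: +31 → Jan 1, 1853 (116 left).
Jan has 31 days: +31 → Feb 1, 1853 (85 left).
Feb has 28 days: +28 → Mar 1, 1853 (57 left).
Mar has 31 days: +31 → Apr 1, 1853 (26 left).
+26 → Apr 27, 1853.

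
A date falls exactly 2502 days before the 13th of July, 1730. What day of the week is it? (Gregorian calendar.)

Monday

First find the weekday of Jul 13, 1730. Doomsday rule: the anchor day for the 1700s is Sunday. For year 30: 30÷12 = 2 r 6, and 6÷4 = 1, so 2+6+1 = 9.
Sunday + 9 ≡ Tuesday — that's 1730's doomsday.
In July the doomsday date is Jul 11.
Jul 13 is 2 days after Jul 11; 2 mod 7 = 2, so Tuesday + 2 = Thursday.
2502 mod 7 = 3, so 2502 days before a Thursday is Thursday − 3 = Monday.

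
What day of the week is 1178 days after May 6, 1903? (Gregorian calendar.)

Friday

May 6, 1903 is a Wednesday.
1178 mod 7 = 2, so 1178 days after a Wednesday is Wednesday + 2 = Friday.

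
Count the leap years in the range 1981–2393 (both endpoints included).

100

Multiples of 4 in [1981,2393]: 103.
Of those, multiples of 100: 4 (not leap unless ÷400).
Multiples of 400: 1.
Leap years = 103 − 4 + 1 = 100.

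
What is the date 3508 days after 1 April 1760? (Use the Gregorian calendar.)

+365 (one year) → Apr 1, 1761 (3143 left).
+365 (one year) → Apr 1, 1762 (2778 left).
+365 (one year) → Apr 1, 1763 (2413 left).
+366 (one year; includes Feb 29, 1764) → Apr 1, 1764 (2047 left).
+365 (one year) → Apr 1, 1765 (1682 left).
+365 (one year) → Apr 1, 1766 (1317 left).
+365 (one year) → Apr 1, 1767 (952 left).
+366 (one year; includes Feb 29, 1768) → Apr 1, 1768 (586 left).
+365 (one year) → Apr 1, 1769 (221 left).
Apr has 30 days: +30 → May 1, 1769 (191 left).
May has 31 days: +31 → Jun 1, 1769 (160 left).
Jun has 30 days: +30 → Jul 1, 1769 (130 left).
Jul has 31 days: +31 → Aug 1, 1769 (99 left).
Aug has 31 days: +31 → Sep 1, 1769 (68 left).
Sep has 30 days: +30 → Oct 1, 1769 (38 left).
Oct has 31 days: +31 → Nov 1, 1769 (7 left).
+7 → Nov 8, 1769.

November 8, 1769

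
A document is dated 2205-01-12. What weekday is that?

Saturday

Doomsday rule: the anchor day for the 2200s is Friday. For year 05: 5÷12 = 0 r 5, and 5÷4 = 1, so 0+5+1 = 6.
Friday + 6 ≡ Thursday — that's 2205's doomsday.
In January the doomsday date is Jan 3 (2205 is not a leap year).
Jan 12 is 9 days after Jan 3; 9 mod 7 = 2, so Thursday + 2 = Saturday.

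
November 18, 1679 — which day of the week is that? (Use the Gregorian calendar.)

Doomsday rule: the anchor day for the 1600s is Tuesday. For year 79: 79÷12 = 6 r 7, and 7÷4 = 1, so 6+7+1 = 14.
Tuesday + 14 ≡ Tuesday — that's 1679's doomsday.
In November the doomsday date is Nov 7.
Nov 18 is 11 days after Nov 7; 11 mod 7 = 4, so Tuesday + 4 = Saturday.

Saturday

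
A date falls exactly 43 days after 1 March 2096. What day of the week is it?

Mar 1, 2096 is a Thursday.
43 mod 7 = 1, so 43 days after a Thursday is Thursday + 1 = Friday.

Friday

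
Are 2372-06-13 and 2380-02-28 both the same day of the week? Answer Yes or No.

No

From Jun 13, 2372 to Feb 28, 2380 is 2816 days.
2816 mod 7 = 2, so they are different weekdays.
(Jun 13, 2372 is a Tuesday; Feb 28, 2380 is a Thursday.)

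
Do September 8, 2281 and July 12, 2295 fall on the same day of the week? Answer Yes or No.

No

From Sep 8, 2281 to Jul 12, 2295 is 5055 days.
5055 mod 7 = 1, so they are different weekdays.
(Sep 8, 2281 is a Thursday; Jul 12, 2295 is a Friday.)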